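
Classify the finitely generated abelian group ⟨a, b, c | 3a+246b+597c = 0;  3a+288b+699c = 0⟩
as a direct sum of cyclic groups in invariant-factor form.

rank_ℚ(R)=2; free=3−2=1
SNF(R) diag = [3, 6] → torsion [3, 6]

Answer: M ≅ ℤ^1 ⊕ ℤ/3 ⊕ ℤ/6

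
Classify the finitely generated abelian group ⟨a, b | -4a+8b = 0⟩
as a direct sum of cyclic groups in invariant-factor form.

rank_ℚ(R)=1; free=2−1=1
SNF(R) diag = [4] → torsion [4]

Answer: M ≅ ℤ^1 ⊕ ℤ/4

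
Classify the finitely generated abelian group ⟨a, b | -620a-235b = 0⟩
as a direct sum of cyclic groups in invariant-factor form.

Answer: M ≅ ℤ^1 ⊕ ℤ/5

Derivation:
rank_ℚ(R)=1; free=2−1=1
SNF(R) diag = [5] → torsion [5]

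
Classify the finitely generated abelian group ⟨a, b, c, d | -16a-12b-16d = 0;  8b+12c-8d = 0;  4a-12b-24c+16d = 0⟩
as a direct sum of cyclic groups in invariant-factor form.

rank_ℚ(R)=3; free=4−3=1
SNF(R) diag = [4, 4, 12] → torsion [4, 4, 12]

Answer: M ≅ ℤ^1 ⊕ ℤ/4 ⊕ ℤ/4 ⊕ ℤ/12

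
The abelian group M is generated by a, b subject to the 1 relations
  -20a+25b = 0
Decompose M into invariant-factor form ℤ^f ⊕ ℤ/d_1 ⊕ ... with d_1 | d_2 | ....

rank_ℚ(R)=1; free=2−1=1
SNF(R) diag = [5] → torsion [5]

Answer: M ≅ ℤ^1 ⊕ ℤ/5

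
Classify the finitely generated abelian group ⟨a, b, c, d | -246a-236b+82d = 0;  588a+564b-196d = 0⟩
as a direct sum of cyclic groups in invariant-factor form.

rank_ℚ(R)=2; free=4−2=2
SNF(R) diag = [2, 4] → torsion [2, 4]

Answer: M ≅ ℤ^2 ⊕ ℤ/2 ⊕ ℤ/4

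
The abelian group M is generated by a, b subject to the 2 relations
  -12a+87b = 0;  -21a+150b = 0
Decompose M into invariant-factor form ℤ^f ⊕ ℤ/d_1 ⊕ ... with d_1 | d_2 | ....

Answer: M ≅ ℤ/3 ⊕ ℤ/9

Derivation:
rank_ℚ(R)=2; free=2−2=0
SNF(R) diag = [3, 9] → torsion [3, 9]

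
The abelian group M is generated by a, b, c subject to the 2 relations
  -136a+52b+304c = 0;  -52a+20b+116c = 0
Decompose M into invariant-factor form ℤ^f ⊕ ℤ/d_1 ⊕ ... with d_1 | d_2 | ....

rank_ℚ(R)=2; free=3−2=1
SNF(R) diag = [4, 4] → torsion [4, 4]

Answer: M ≅ ℤ^1 ⊕ ℤ/4 ⊕ ℤ/4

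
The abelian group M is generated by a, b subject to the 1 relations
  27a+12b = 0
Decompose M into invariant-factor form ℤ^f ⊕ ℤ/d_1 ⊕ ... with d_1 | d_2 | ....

rank_ℚ(R)=1; free=2−1=1
SNF(R) diag = [3] → torsion [3]

Answer: M ≅ ℤ^1 ⊕ ℤ/3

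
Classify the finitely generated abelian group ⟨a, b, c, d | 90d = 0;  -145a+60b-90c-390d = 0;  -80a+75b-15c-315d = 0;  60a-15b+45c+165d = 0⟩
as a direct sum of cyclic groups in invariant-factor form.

Answer: M ≅ ℤ/5 ⊕ ℤ/15 ⊕ ℤ/30 ⊕ ℤ/90

Derivation:
rank_ℚ(R)=4; free=4−4=0
SNF(R) diag = [5, 15, 30, 90] → torsion [5, 15, 30, 90]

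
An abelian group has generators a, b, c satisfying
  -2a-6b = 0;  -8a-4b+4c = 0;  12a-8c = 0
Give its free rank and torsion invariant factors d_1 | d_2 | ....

Answer: M ≅ ℤ/2 ⊕ ℤ/4 ⊕ ℤ/4

Derivation:
rank_ℚ(R)=3; free=3−3=0
SNF(R) diag = [2, 4, 4] → torsion [2, 4, 4]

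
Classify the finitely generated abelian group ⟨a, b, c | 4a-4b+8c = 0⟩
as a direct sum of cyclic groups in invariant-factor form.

rank_ℚ(R)=1; free=3−1=2
SNF(R) diag = [4] → torsion [4]

Answer: M ≅ ℤ^2 ⊕ ℤ/4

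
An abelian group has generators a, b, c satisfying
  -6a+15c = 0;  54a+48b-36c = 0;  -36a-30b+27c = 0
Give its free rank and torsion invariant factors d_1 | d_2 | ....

Answer: M ≅ ℤ/3 ⊕ ℤ/6 ⊕ ℤ/18

Derivation:
rank_ℚ(R)=3; free=3−3=0
SNF(R) diag = [3, 6, 18] → torsion [3, 6, 18]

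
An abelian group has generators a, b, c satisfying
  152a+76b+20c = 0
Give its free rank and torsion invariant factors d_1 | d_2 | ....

rank_ℚ(R)=1; free=3−1=2
SNF(R) diag = [4] → torsion [4]

Answer: M ≅ ℤ^2 ⊕ ℤ/4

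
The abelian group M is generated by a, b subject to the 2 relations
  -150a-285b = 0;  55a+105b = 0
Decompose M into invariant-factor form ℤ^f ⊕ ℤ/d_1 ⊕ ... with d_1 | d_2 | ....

Answer: M ≅ ℤ/5 ⊕ ℤ/15

Derivation:
rank_ℚ(R)=2; free=2−2=0
SNF(R) diag = [5, 15] → torsion [5, 15]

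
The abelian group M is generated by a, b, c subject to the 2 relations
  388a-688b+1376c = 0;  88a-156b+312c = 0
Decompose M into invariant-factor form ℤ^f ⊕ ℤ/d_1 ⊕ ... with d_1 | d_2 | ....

rank_ℚ(R)=2; free=3−2=1
SNF(R) diag = [4, 4] → torsion [4, 4]

Answer: M ≅ ℤ^1 ⊕ ℤ/4 ⊕ ℤ/4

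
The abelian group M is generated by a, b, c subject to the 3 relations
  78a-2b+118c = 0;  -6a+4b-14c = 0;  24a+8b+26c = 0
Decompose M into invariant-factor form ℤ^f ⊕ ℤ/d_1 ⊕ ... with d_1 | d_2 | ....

Answer: M ≅ ℤ/2 ⊕ ℤ/6 ⊕ ℤ/18

Derivation:
rank_ℚ(R)=3; free=3−3=0
SNF(R) diag = [2, 6, 18] → torsion [2, 6, 18]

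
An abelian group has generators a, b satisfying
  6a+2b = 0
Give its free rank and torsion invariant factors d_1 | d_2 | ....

Answer: M ≅ ℤ^1 ⊕ ℤ/2

Derivation:
rank_ℚ(R)=1; free=2−1=1
SNF(R) diag = [2] → torsion [2]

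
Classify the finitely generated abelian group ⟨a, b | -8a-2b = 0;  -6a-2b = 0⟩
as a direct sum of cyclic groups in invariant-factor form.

Answer: M ≅ ℤ/2 ⊕ ℤ/2

Derivation:
rank_ℚ(R)=2; free=2−2=0
SNF(R) diag = [2, 2] → torsion [2, 2]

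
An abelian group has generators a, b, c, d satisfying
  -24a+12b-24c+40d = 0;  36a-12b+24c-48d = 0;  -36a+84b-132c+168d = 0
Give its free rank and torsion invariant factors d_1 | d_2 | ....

rank_ℚ(R)=3; free=4−3=1
SNF(R) diag = [4, 12, 36] → torsion [4, 12, 36]

Answer: M ≅ ℤ^1 ⊕ ℤ/4 ⊕ ℤ/12 ⊕ ℤ/36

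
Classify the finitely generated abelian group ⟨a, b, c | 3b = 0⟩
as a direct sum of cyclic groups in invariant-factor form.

Answer: M ≅ ℤ^2 ⊕ ℤ/3

Derivation:
rank_ℚ(R)=1; free=3−1=2
SNF(R) diag = [3] → torsion [3]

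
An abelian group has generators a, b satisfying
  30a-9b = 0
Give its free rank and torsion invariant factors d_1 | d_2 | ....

Answer: M ≅ ℤ^1 ⊕ ℤ/3

Derivation:
rank_ℚ(R)=1; free=2−1=1
SNF(R) diag = [3] → torsion [3]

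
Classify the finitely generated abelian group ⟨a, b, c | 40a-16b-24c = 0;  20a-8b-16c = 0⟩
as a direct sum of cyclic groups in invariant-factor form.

Answer: M ≅ ℤ^1 ⊕ ℤ/4 ⊕ ℤ/8

Derivation:
rank_ℚ(R)=2; free=3−2=1
SNF(R) diag = [4, 8] → torsion [4, 8]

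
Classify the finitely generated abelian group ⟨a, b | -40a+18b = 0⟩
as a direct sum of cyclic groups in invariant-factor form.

Answer: M ≅ ℤ^1 ⊕ ℤ/2

Derivation:
rank_ℚ(R)=1; free=2−1=1
SNF(R) diag = [2] → torsion [2]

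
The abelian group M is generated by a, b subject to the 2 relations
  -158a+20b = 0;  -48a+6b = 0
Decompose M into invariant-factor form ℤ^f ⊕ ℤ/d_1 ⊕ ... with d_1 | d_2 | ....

rank_ℚ(R)=2; free=2−2=0
SNF(R) diag = [2, 6] → torsion [2, 6]

Answer: M ≅ ℤ/2 ⊕ ℤ/6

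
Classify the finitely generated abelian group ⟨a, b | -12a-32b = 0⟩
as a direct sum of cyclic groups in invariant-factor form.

Answer: M ≅ ℤ^1 ⊕ ℤ/4

Derivation:
rank_ℚ(R)=1; free=2−1=1
SNF(R) diag = [4] → torsion [4]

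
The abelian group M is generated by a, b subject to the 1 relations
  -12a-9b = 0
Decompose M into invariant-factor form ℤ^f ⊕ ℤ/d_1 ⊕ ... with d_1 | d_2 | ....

Answer: M ≅ ℤ^1 ⊕ ℤ/3

Derivation:
rank_ℚ(R)=1; free=2−1=1
SNF(R) diag = [3] → torsion [3]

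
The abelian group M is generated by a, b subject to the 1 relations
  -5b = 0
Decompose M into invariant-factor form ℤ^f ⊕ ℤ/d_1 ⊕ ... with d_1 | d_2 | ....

Answer: M ≅ ℤ^1 ⊕ ℤ/5

Derivation:
rank_ℚ(R)=1; free=2−1=1
SNF(R) diag = [5] → torsion [5]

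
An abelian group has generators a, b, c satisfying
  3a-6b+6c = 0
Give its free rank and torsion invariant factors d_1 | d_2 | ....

rank_ℚ(R)=1; free=3−1=2
SNF(R) diag = [3] → torsion [3]

Answer: M ≅ ℤ^2 ⊕ ℤ/3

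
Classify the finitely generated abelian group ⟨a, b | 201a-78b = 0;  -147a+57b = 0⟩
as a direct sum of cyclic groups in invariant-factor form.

rank_ℚ(R)=2; free=2−2=0
SNF(R) diag = [3, 3] → torsion [3, 3]

Answer: M ≅ ℤ/3 ⊕ ℤ/3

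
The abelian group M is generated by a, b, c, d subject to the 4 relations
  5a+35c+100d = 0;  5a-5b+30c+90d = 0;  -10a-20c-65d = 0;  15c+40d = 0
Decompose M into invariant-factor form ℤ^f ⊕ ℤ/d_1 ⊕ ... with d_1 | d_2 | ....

rank_ℚ(R)=4; free=4−4=0
SNF(R) diag = [5, 5, 5, 5] → torsion [5, 5, 5, 5]

Answer: M ≅ ℤ/5 ⊕ ℤ/5 ⊕ ℤ/5 ⊕ ℤ/5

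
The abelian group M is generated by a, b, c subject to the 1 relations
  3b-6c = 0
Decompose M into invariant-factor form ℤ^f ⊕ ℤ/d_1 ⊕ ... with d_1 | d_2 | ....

Answer: M ≅ ℤ^2 ⊕ ℤ/3

Derivation:
rank_ℚ(R)=1; free=3−1=2
SNF(R) diag = [3] → torsion [3]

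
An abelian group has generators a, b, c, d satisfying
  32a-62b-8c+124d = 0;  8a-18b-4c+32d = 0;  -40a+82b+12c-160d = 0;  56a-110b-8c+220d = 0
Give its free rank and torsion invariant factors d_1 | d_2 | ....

rank_ℚ(R)=4; free=4−4=0
SNF(R) diag = [2, 4, 8, 24] → torsion [2, 4, 8, 24]

Answer: M ≅ ℤ/2 ⊕ ℤ/4 ⊕ ℤ/8 ⊕ ℤ/24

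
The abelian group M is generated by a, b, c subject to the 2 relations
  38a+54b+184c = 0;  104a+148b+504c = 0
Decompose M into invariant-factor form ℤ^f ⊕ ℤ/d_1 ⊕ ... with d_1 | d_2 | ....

Answer: M ≅ ℤ^1 ⊕ ℤ/2 ⊕ ℤ/4

Derivation:
rank_ℚ(R)=2; free=3−2=1
SNF(R) diag = [2, 4] → torsion [2, 4]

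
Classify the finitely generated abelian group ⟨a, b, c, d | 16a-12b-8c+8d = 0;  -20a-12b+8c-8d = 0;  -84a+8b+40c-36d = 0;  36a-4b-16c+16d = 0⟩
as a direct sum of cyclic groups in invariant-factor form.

rank_ℚ(R)=4; free=4−4=0
SNF(R) diag = [4, 4, 4, 8] → torsion [4, 4, 4, 8]

Answer: M ≅ ℤ/4 ⊕ ℤ/4 ⊕ ℤ/4 ⊕ ℤ/8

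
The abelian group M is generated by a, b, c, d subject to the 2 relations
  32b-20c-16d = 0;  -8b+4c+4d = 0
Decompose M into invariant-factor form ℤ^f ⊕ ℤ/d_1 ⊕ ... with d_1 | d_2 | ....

rank_ℚ(R)=2; free=4−2=2
SNF(R) diag = [4, 4] → torsion [4, 4]

Answer: M ≅ ℤ^2 ⊕ ℤ/4 ⊕ ℤ/4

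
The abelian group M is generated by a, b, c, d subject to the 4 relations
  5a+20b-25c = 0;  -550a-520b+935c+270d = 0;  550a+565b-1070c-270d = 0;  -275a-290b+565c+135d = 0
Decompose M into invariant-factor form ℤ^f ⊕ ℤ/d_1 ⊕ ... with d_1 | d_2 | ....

rank_ℚ(R)=4; free=4−4=0
SNF(R) diag = [5, 15, 45, 135] → torsion [5, 15, 45, 135]

Answer: M ≅ ℤ/5 ⊕ ℤ/15 ⊕ ℤ/45 ⊕ ℤ/135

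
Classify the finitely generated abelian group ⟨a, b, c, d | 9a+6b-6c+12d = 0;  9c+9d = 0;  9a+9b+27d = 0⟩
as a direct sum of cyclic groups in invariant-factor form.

rank_ℚ(R)=3; free=4−3=1
SNF(R) diag = [3, 9, 9] → torsion [3, 9, 9]

Answer: M ≅ ℤ^1 ⊕ ℤ/3 ⊕ ℤ/9 ⊕ ℤ/9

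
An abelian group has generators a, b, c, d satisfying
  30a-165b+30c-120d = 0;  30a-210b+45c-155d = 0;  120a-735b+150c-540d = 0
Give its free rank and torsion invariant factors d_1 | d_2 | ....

Answer: M ≅ ℤ^1 ⊕ ℤ/5 ⊕ ℤ/15 ⊕ ℤ/30

Derivation:
rank_ℚ(R)=3; free=4−3=1
SNF(R) diag = [5, 15, 30] → torsion [5, 15, 30]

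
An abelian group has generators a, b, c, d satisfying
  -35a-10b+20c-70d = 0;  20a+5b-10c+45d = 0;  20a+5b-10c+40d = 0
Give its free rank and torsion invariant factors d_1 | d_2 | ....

Answer: M ≅ ℤ^1 ⊕ ℤ/5 ⊕ ℤ/5 ⊕ ℤ/5

Derivation:
rank_ℚ(R)=3; free=4−3=1
SNF(R) diag = [5, 5, 5] → torsion [5, 5, 5]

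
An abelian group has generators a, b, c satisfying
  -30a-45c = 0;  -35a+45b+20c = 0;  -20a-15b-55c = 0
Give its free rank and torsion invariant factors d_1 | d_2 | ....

rank_ℚ(R)=3; free=3−3=0
SNF(R) diag = [5, 15, 15] → torsion [5, 15, 15]

Answer: M ≅ ℤ/5 ⊕ ℤ/15 ⊕ ℤ/15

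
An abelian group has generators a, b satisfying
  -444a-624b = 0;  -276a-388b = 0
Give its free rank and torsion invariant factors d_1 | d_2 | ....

rank_ℚ(R)=2; free=2−2=0
SNF(R) diag = [4, 12] → torsion [4, 12]

Answer: M ≅ ℤ/4 ⊕ ℤ/12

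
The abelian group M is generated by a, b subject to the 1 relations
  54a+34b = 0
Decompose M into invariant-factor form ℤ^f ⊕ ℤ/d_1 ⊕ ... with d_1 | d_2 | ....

rank_ℚ(R)=1; free=2−1=1
SNF(R) diag = [2] → torsion [2]

Answer: M ≅ ℤ^1 ⊕ ℤ/2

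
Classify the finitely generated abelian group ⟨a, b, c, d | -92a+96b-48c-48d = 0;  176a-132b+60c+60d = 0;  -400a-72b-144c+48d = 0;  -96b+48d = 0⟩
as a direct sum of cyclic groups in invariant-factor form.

Answer: M ≅ ℤ/4 ⊕ ℤ/12 ⊕ ℤ/24 ⊕ ℤ/48

Derivation:
rank_ℚ(R)=4; free=4−4=0
SNF(R) diag = [4, 12, 24, 48] → torsion [4, 12, 24, 48]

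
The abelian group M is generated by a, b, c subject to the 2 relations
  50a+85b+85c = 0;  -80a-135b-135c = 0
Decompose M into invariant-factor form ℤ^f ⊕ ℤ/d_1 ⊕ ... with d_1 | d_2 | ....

rank_ℚ(R)=2; free=3−2=1
SNF(R) diag = [5, 10] → torsion [5, 10]

Answer: M ≅ ℤ^1 ⊕ ℤ/5 ⊕ ℤ/10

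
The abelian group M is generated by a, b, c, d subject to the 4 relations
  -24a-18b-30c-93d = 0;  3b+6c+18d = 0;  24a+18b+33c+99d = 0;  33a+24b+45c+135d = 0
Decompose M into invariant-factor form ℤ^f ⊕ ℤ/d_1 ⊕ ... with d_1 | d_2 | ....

Answer: M ≅ ℤ/3 ⊕ ℤ/3 ⊕ ℤ/3 ⊕ ℤ/9

Derivation:
rank_ℚ(R)=4; free=4−4=0
SNF(R) diag = [3, 3, 3, 9] → torsion [3, 3, 3, 9]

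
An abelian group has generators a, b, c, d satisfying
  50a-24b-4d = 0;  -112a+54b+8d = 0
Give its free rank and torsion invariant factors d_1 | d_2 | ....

Answer: M ≅ ℤ^2 ⊕ ℤ/2 ⊕ ℤ/6

Derivation:
rank_ℚ(R)=2; free=4−2=2
SNF(R) diag = [2, 6] → torsion [2, 6]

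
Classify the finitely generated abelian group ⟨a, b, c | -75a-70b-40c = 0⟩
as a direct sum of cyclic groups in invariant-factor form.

rank_ℚ(R)=1; free=3−1=2
SNF(R) diag = [5] → torsion [5]

Answer: M ≅ ℤ^2 ⊕ ℤ/5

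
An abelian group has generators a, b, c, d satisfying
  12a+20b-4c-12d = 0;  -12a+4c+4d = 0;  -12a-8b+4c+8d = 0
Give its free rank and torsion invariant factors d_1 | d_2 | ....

rank_ℚ(R)=3; free=4−3=1
SNF(R) diag = [4, 4, 4] → torsion [4, 4, 4]

Answer: M ≅ ℤ^1 ⊕ ℤ/4 ⊕ ℤ/4 ⊕ ℤ/4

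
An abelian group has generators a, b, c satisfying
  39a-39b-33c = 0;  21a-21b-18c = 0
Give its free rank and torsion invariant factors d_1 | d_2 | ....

Answer: M ≅ ℤ^1 ⊕ ℤ/3 ⊕ ℤ/3

Derivation:
rank_ℚ(R)=2; free=3−2=1
SNF(R) diag = [3, 3] → torsion [3, 3]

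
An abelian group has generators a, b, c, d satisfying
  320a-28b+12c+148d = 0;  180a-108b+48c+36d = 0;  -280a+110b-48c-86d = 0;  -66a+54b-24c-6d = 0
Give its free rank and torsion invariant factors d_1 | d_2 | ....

Answer: M ≅ ℤ/2 ⊕ ℤ/6 ⊕ ℤ/12 ⊕ ℤ/24

Derivation:
rank_ℚ(R)=4; free=4−4=0
SNF(R) diag = [2, 6, 12, 24] → torsion [2, 6, 12, 24]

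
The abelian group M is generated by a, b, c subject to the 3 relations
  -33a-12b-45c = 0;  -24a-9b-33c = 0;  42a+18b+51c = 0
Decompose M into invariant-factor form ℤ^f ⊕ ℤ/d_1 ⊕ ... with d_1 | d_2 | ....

rank_ℚ(R)=3; free=3−3=0
SNF(R) diag = [3, 3, 9] → torsion [3, 3, 9]

Answer: M ≅ ℤ/3 ⊕ ℤ/3 ⊕ ℤ/9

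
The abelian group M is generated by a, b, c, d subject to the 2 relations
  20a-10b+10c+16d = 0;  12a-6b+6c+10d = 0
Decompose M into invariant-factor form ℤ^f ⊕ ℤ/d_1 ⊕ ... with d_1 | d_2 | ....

rank_ℚ(R)=2; free=4−2=2
SNF(R) diag = [2, 2] → torsion [2, 2]

Answer: M ≅ ℤ^2 ⊕ ℤ/2 ⊕ ℤ/2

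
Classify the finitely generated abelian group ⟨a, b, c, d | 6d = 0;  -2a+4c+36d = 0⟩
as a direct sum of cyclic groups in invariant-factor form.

Answer: M ≅ ℤ^2 ⊕ ℤ/2 ⊕ ℤ/6

Derivation:
rank_ℚ(R)=2; free=4−2=2
SNF(R) diag = [2, 6] → torsion [2, 6]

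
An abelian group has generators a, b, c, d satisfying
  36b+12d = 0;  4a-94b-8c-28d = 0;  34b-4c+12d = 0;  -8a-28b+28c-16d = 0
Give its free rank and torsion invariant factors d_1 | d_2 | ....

rank_ℚ(R)=4; free=4−4=0
SNF(R) diag = [2, 4, 12, 12] → torsion [2, 4, 12, 12]

Answer: M ≅ ℤ/2 ⊕ ℤ/4 ⊕ ℤ/12 ⊕ ℤ/12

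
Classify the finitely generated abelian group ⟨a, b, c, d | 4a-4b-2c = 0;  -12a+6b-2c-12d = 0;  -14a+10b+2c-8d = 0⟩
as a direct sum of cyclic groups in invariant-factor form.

Answer: M ≅ ℤ^1 ⊕ ℤ/2 ⊕ ℤ/2 ⊕ ℤ/2

Derivation:
rank_ℚ(R)=3; free=4−3=1
SNF(R) diag = [2, 2, 2] → torsion [2, 2, 2]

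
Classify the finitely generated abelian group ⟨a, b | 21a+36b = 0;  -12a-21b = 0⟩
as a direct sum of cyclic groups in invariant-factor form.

Answer: M ≅ ℤ/3 ⊕ ℤ/3

Derivation:
rank_ℚ(R)=2; free=2−2=0
SNF(R) diag = [3, 3] → torsion [3, 3]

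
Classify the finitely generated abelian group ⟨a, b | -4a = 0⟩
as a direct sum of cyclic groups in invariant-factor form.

Answer: M ≅ ℤ^1 ⊕ ℤ/4

Derivation:
rank_ℚ(R)=1; free=2−1=1
SNF(R) diag = [4] → torsion [4]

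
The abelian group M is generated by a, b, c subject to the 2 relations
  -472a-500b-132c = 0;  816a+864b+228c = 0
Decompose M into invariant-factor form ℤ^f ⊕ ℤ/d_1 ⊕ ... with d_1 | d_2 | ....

Answer: M ≅ ℤ^1 ⊕ ℤ/4 ⊕ ℤ/12

Derivation:
rank_ℚ(R)=2; free=3−2=1
SNF(R) diag = [4, 12] → torsion [4, 12]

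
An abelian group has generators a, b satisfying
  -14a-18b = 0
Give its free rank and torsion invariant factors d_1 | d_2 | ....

Answer: M ≅ ℤ^1 ⊕ ℤ/2

Derivation:
rank_ℚ(R)=1; free=2−1=1
SNF(R) diag = [2] → torsion [2]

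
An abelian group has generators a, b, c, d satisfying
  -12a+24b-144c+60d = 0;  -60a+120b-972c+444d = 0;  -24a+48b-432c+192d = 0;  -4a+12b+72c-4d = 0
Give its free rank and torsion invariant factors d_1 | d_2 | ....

Answer: M ≅ ℤ/4 ⊕ ℤ/12 ⊕ ℤ/36 ⊕ ℤ/72

Derivation:
rank_ℚ(R)=4; free=4−4=0
SNF(R) diag = [4, 12, 36, 72] → torsion [4, 12, 36, 72]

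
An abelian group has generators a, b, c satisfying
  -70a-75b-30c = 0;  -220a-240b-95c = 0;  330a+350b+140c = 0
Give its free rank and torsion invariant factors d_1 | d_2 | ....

Answer: M ≅ ℤ/5 ⊕ ℤ/5 ⊕ ℤ/10

Derivation:
rank_ℚ(R)=3; free=3−3=0
SNF(R) diag = [5, 5, 10] → torsion [5, 5, 10]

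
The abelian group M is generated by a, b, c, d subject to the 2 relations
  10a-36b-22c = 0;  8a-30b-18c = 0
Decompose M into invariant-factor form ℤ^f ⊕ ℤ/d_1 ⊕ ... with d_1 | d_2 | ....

Answer: M ≅ ℤ^2 ⊕ ℤ/2 ⊕ ℤ/2

Derivation:
rank_ℚ(R)=2; free=4−2=2
SNF(R) diag = [2, 2] → torsion [2, 2]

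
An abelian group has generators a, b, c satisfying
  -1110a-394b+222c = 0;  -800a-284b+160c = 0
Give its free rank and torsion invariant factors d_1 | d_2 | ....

rank_ℚ(R)=2; free=3−2=1
SNF(R) diag = [2, 4] → torsion [2, 4]

Answer: M ≅ ℤ^1 ⊕ ℤ/2 ⊕ ℤ/4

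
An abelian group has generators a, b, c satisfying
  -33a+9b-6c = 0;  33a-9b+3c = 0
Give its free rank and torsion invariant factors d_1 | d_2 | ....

rank_ℚ(R)=2; free=3−2=1
SNF(R) diag = [3, 3] → torsion [3, 3]

Answer: M ≅ ℤ^1 ⊕ ℤ/3 ⊕ ℤ/3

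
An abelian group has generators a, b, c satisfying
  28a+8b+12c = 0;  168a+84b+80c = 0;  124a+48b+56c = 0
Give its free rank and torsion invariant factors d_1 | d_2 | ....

rank_ℚ(R)=3; free=3−3=0
SNF(R) diag = [4, 4, 4] → torsion [4, 4, 4]

Answer: M ≅ ℤ/4 ⊕ ℤ/4 ⊕ ℤ/4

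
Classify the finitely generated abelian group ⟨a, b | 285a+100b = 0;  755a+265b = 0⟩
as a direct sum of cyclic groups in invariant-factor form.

rank_ℚ(R)=2; free=2−2=0
SNF(R) diag = [5, 5] → torsion [5, 5]

Answer: M ≅ ℤ/5 ⊕ ℤ/5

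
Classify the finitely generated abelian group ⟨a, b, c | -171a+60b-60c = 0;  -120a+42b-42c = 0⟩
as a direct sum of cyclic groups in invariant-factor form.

rank_ℚ(R)=2; free=3−2=1
SNF(R) diag = [3, 6] → torsion [3, 6]

Answer: M ≅ ℤ^1 ⊕ ℤ/3 ⊕ ℤ/6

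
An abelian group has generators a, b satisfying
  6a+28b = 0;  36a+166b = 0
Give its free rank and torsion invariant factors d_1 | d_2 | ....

Answer: M ≅ ℤ/2 ⊕ ℤ/6

Derivation:
rank_ℚ(R)=2; free=2−2=0
SNF(R) diag = [2, 6] → torsion [2, 6]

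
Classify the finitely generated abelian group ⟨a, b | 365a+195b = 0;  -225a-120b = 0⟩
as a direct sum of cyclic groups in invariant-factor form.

rank_ℚ(R)=2; free=2−2=0
SNF(R) diag = [5, 15] → torsion [5, 15]

Answer: M ≅ ℤ/5 ⊕ ℤ/15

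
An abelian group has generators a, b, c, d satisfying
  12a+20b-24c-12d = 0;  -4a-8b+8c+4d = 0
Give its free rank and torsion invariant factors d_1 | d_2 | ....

rank_ℚ(R)=2; free=4−2=2
SNF(R) diag = [4, 4] → torsion [4, 4]

Answer: M ≅ ℤ^2 ⊕ ℤ/4 ⊕ ℤ/4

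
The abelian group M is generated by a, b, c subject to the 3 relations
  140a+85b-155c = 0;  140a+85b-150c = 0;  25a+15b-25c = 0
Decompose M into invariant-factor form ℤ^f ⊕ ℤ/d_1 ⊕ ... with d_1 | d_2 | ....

rank_ℚ(R)=3; free=3−3=0
SNF(R) diag = [5, 5, 5] → torsion [5, 5, 5]

Answer: M ≅ ℤ/5 ⊕ ℤ/5 ⊕ ℤ/5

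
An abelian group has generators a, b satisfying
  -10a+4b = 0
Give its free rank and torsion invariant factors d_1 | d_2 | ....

Answer: M ≅ ℤ^1 ⊕ ℤ/2

Derivation:
rank_ℚ(R)=1; free=2−1=1
SNF(R) diag = [2] → torsion [2]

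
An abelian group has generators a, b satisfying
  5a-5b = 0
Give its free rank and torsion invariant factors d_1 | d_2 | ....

Answer: M ≅ ℤ^1 ⊕ ℤ/5

Derivation:
rank_ℚ(R)=1; free=2−1=1
SNF(R) diag = [5] → torsion [5]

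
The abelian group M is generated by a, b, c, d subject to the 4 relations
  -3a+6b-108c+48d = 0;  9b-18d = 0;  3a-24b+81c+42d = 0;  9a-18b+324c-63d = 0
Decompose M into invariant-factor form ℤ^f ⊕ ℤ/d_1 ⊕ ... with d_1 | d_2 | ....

Answer: M ≅ ℤ/3 ⊕ ℤ/9 ⊕ ℤ/27 ⊕ ℤ/81

Derivation:
rank_ℚ(R)=4; free=4−4=0
SNF(R) diag = [3, 9, 27, 81] → torsion [3, 9, 27, 81]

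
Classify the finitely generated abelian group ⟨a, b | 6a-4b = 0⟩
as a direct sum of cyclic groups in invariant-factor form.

rank_ℚ(R)=1; free=2−1=1
SNF(R) diag = [2] → torsion [2]

Answer: M ≅ ℤ^1 ⊕ ℤ/2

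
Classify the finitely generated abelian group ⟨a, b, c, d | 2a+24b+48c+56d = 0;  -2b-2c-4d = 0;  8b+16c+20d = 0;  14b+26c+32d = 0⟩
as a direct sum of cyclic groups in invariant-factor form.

Answer: M ≅ ℤ/2 ⊕ ℤ/2 ⊕ ℤ/4 ⊕ ℤ/4

Derivation:
rank_ℚ(R)=4; free=4−4=0
SNF(R) diag = [2, 2, 4, 4] → torsion [2, 2, 4, 4]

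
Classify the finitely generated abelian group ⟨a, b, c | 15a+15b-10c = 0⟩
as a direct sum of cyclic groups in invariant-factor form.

Answer: M ≅ ℤ^2 ⊕ ℤ/5

Derivation:
rank_ℚ(R)=1; free=3−1=2
SNF(R) diag = [5] → torsion [5]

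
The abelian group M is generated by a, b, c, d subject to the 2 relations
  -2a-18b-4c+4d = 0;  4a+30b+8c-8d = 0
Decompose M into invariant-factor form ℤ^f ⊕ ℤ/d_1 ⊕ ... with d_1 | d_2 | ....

rank_ℚ(R)=2; free=4−2=2
SNF(R) diag = [2, 6] → torsion [2, 6]

Answer: M ≅ ℤ^2 ⊕ ℤ/2 ⊕ ℤ/6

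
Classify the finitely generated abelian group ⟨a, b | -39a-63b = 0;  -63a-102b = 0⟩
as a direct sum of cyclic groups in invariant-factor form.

rank_ℚ(R)=2; free=2−2=0
SNF(R) diag = [3, 3] → torsion [3, 3]

Answer: M ≅ ℤ/3 ⊕ ℤ/3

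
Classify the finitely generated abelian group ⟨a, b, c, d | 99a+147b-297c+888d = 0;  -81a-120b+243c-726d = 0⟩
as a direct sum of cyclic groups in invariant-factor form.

rank_ℚ(R)=2; free=4−2=2
SNF(R) diag = [3, 9] → torsion [3, 9]

Answer: M ≅ ℤ^2 ⊕ ℤ/3 ⊕ ℤ/9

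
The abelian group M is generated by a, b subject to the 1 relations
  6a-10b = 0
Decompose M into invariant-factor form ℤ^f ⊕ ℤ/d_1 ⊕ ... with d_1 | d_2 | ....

Answer: M ≅ ℤ^1 ⊕ ℤ/2

Derivation:
rank_ℚ(R)=1; free=2−1=1
SNF(R) diag = [2] → torsion [2]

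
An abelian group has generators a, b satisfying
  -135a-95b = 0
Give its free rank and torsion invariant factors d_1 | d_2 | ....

rank_ℚ(R)=1; free=2−1=1
SNF(R) diag = [5] → torsion [5]

Answer: M ≅ ℤ^1 ⊕ ℤ/5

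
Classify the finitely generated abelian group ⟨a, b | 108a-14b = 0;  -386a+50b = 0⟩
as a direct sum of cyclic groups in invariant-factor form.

rank_ℚ(R)=2; free=2−2=0
SNF(R) diag = [2, 2] → torsion [2, 2]

Answer: M ≅ ℤ/2 ⊕ ℤ/2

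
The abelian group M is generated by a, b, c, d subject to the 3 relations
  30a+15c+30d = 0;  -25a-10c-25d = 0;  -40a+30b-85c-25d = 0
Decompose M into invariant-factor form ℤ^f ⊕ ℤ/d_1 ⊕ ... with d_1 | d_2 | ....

rank_ℚ(R)=3; free=4−3=1
SNF(R) diag = [5, 15, 15] → torsion [5, 15, 15]

Answer: M ≅ ℤ^1 ⊕ ℤ/5 ⊕ ℤ/15 ⊕ ℤ/15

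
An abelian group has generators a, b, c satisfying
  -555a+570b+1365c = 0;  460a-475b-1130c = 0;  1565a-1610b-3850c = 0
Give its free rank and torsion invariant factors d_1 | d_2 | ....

rank_ℚ(R)=3; free=3−3=0
SNF(R) diag = [5, 15, 45] → torsion [5, 15, 45]

Answer: M ≅ ℤ/5 ⊕ ℤ/15 ⊕ ℤ/45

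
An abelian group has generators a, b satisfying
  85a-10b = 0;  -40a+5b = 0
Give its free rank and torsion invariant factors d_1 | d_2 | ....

Answer: M ≅ ℤ/5 ⊕ ℤ/5

Derivation:
rank_ℚ(R)=2; free=2−2=0
SNF(R) diag = [5, 5] → torsion [5, 5]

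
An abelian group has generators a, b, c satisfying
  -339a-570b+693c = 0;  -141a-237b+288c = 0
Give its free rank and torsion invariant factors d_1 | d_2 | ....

rank_ℚ(R)=2; free=3−2=1
SNF(R) diag = [3, 9] → torsion [3, 9]

Answer: M ≅ ℤ^1 ⊕ ℤ/3 ⊕ ℤ/9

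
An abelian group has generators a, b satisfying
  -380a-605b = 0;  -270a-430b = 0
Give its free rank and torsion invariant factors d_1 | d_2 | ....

Answer: M ≅ ℤ/5 ⊕ ℤ/10

Derivation:
rank_ℚ(R)=2; free=2−2=0
SNF(R) diag = [5, 10] → torsion [5, 10]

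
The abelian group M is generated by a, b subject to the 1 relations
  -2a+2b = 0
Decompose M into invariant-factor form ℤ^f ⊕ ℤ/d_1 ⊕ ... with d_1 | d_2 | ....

Answer: M ≅ ℤ^1 ⊕ ℤ/2

Derivation:
rank_ℚ(R)=1; free=2−1=1
SNF(R) diag = [2] → torsion [2]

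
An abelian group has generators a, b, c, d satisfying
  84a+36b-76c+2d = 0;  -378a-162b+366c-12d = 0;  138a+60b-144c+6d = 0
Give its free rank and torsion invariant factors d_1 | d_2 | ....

rank_ℚ(R)=3; free=4−3=1
SNF(R) diag = [2, 6, 18] → torsion [2, 6, 18]

Answer: M ≅ ℤ^1 ⊕ ℤ/2 ⊕ ℤ/6 ⊕ ℤ/18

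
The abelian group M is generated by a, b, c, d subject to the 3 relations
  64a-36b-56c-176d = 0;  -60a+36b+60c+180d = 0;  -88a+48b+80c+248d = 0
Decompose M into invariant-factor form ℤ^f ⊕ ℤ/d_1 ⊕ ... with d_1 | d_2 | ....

Answer: M ≅ ℤ^1 ⊕ ℤ/4 ⊕ ℤ/12 ⊕ ℤ/24

Derivation:
rank_ℚ(R)=3; free=4−3=1
SNF(R) diag = [4, 12, 24] → torsion [4, 12, 24]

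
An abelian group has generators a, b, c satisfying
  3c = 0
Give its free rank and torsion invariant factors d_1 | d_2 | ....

rank_ℚ(R)=1; free=3−1=2
SNF(R) diag = [3] → torsion [3]

Answer: M ≅ ℤ^2 ⊕ ℤ/3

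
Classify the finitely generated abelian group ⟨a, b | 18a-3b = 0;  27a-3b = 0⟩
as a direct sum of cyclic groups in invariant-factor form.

Answer: M ≅ ℤ/3 ⊕ ℤ/9

Derivation:
rank_ℚ(R)=2; free=2−2=0
SNF(R) diag = [3, 9] → torsion [3, 9]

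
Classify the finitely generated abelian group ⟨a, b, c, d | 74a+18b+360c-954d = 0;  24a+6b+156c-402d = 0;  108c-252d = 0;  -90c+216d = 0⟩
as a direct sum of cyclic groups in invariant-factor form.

Answer: M ≅ ℤ/2 ⊕ ℤ/6 ⊕ ℤ/18 ⊕ ℤ/36

Derivation:
rank_ℚ(R)=4; free=4−4=0
SNF(R) diag = [2, 6, 18, 36] → torsion [2, 6, 18, 36]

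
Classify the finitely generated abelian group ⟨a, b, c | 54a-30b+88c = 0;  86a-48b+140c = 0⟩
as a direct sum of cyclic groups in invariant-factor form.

Answer: M ≅ ℤ^1 ⊕ ℤ/2 ⊕ ℤ/2

Derivation:
rank_ℚ(R)=2; free=3−2=1
SNF(R) diag = [2, 2] → torsion [2, 2]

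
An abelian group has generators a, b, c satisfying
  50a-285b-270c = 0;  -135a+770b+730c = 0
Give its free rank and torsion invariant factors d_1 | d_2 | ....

Answer: M ≅ ℤ^1 ⊕ ℤ/5 ⊕ ℤ/5

Derivation:
rank_ℚ(R)=2; free=3−2=1
SNF(R) diag = [5, 5] → torsion [5, 5]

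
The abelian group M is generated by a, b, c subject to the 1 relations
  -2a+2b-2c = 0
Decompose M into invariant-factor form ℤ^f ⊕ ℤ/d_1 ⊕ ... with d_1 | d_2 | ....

Answer: M ≅ ℤ^2 ⊕ ℤ/2

Derivation:
rank_ℚ(R)=1; free=3−1=2
SNF(R) diag = [2] → torsion [2]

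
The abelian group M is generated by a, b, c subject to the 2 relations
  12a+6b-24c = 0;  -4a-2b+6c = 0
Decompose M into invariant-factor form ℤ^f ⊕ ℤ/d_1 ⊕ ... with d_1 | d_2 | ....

Answer: M ≅ ℤ^1 ⊕ ℤ/2 ⊕ ℤ/6

Derivation:
rank_ℚ(R)=2; free=3−2=1
SNF(R) diag = [2, 6] → torsion [2, 6]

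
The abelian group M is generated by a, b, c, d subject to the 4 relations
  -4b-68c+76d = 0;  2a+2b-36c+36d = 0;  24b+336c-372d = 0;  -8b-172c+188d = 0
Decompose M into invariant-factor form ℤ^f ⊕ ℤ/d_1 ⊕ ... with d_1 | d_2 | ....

rank_ℚ(R)=4; free=4−4=0
SNF(R) diag = [2, 4, 12, 36] → torsion [2, 4, 12, 36]

Answer: M ≅ ℤ/2 ⊕ ℤ/4 ⊕ ℤ/12 ⊕ ℤ/36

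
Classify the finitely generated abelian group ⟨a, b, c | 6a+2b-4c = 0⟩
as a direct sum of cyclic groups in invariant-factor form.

rank_ℚ(R)=1; free=3−1=2
SNF(R) diag = [2] → torsion [2]

Answer: M ≅ ℤ^2 ⊕ ℤ/2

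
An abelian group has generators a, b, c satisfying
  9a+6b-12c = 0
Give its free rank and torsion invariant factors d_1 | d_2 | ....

rank_ℚ(R)=1; free=3−1=2
SNF(R) diag = [3] → torsion [3]

Answer: M ≅ ℤ^2 ⊕ ℤ/3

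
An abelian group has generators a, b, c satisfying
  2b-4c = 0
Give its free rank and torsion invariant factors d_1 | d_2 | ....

rank_ℚ(R)=1; free=3−1=2
SNF(R) diag = [2] → torsion [2]

Answer: M ≅ ℤ^2 ⊕ ℤ/2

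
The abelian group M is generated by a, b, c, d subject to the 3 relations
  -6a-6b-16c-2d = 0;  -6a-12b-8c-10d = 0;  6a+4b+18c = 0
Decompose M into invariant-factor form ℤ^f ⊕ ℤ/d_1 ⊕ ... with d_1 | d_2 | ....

Answer: M ≅ ℤ^1 ⊕ ℤ/2 ⊕ ℤ/2 ⊕ ℤ/6

Derivation:
rank_ℚ(R)=3; free=4−3=1
SNF(R) diag = [2, 2, 6] → torsion [2, 2, 6]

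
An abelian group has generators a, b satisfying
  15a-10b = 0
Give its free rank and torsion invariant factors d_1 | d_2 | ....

rank_ℚ(R)=1; free=2−1=1
SNF(R) diag = [5] → torsion [5]

Answer: M ≅ ℤ^1 ⊕ ℤ/5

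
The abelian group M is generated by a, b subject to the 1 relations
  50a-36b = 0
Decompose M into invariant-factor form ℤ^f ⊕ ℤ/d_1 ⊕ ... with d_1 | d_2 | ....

Answer: M ≅ ℤ^1 ⊕ ℤ/2

Derivation:
rank_ℚ(R)=1; free=2−1=1
SNF(R) diag = [2] → torsion [2]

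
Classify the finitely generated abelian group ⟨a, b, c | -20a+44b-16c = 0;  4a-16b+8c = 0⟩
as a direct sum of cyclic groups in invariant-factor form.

Answer: M ≅ ℤ^1 ⊕ ℤ/4 ⊕ ℤ/12

Derivation:
rank_ℚ(R)=2; free=3−2=1
SNF(R) diag = [4, 12] → torsion [4, 12]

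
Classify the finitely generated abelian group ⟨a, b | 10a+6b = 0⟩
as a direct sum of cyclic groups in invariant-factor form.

Answer: M ≅ ℤ^1 ⊕ ℤ/2

Derivation:
rank_ℚ(R)=1; free=2−1=1
SNF(R) diag = [2] → torsion [2]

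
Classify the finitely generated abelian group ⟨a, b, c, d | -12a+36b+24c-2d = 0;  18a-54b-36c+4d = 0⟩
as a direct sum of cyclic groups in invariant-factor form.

rank_ℚ(R)=2; free=4−2=2
SNF(R) diag = [2, 6] → torsion [2, 6]

Answer: M ≅ ℤ^2 ⊕ ℤ/2 ⊕ ℤ/6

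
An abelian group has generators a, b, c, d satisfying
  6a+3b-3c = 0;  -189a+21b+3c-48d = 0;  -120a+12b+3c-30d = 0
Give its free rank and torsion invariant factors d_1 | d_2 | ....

Answer: M ≅ ℤ^1 ⊕ ℤ/3 ⊕ ℤ/3 ⊕ ℤ/3

Derivation:
rank_ℚ(R)=3; free=4−3=1
SNF(R) diag = [3, 3, 3] → torsion [3, 3, 3]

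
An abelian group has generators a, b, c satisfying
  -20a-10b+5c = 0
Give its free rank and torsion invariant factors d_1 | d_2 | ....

Answer: M ≅ ℤ^2 ⊕ ℤ/5

Derivation:
rank_ℚ(R)=1; free=3−1=2
SNF(R) diag = [5] → torsion [5]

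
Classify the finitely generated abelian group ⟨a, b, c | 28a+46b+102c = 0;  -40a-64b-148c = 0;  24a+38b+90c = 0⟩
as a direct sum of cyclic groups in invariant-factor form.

rank_ℚ(R)=3; free=3−3=0
SNF(R) diag = [2, 4, 4] → torsion [2, 4, 4]

Answer: M ≅ ℤ/2 ⊕ ℤ/4 ⊕ ℤ/4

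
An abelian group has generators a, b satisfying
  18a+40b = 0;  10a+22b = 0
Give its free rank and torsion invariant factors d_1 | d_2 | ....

Answer: M ≅ ℤ/2 ⊕ ℤ/2

Derivation:
rank_ℚ(R)=2; free=2−2=0
SNF(R) diag = [2, 2] → torsion [2, 2]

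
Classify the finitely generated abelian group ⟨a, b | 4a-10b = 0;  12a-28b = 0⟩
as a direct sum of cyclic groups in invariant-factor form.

Answer: M ≅ ℤ/2 ⊕ ℤ/4

Derivation:
rank_ℚ(R)=2; free=2−2=0
SNF(R) diag = [2, 4] → torsion [2, 4]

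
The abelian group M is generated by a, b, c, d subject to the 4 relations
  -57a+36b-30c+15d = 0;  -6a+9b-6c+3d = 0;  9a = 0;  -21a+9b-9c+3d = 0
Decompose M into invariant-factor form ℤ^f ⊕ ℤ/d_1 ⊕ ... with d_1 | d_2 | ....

Answer: M ≅ ℤ/3 ⊕ ℤ/3 ⊕ ℤ/9 ⊕ ℤ/9

Derivation:
rank_ℚ(R)=4; free=4−4=0
SNF(R) diag = [3, 3, 9, 9] → torsion [3, 3, 9, 9]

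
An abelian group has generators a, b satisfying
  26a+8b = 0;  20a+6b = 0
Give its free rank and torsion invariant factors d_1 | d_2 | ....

rank_ℚ(R)=2; free=2−2=0
SNF(R) diag = [2, 2] → torsion [2, 2]

Answer: M ≅ ℤ/2 ⊕ ℤ/2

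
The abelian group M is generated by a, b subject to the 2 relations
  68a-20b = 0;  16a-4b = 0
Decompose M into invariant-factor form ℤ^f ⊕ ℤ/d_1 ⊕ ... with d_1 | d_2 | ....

rank_ℚ(R)=2; free=2−2=0
SNF(R) diag = [4, 12] → torsion [4, 12]

Answer: M ≅ ℤ/4 ⊕ ℤ/12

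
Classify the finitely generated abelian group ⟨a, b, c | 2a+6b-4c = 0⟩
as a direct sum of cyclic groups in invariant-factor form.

rank_ℚ(R)=1; free=3−1=2
SNF(R) diag = [2] → torsion [2]

Answer: M ≅ ℤ^2 ⊕ ℤ/2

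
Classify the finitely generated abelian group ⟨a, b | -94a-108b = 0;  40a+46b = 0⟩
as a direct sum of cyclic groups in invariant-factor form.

Answer: M ≅ ℤ/2 ⊕ ℤ/2

Derivation:
rank_ℚ(R)=2; free=2−2=0
SNF(R) diag = [2, 2] → torsion [2, 2]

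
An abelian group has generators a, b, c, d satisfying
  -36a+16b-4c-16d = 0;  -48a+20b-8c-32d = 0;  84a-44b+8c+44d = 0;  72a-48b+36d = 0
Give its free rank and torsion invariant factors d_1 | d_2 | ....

rank_ℚ(R)=4; free=4−4=0
SNF(R) diag = [4, 12, 12, 12] → torsion [4, 12, 12, 12]

Answer: M ≅ ℤ/4 ⊕ ℤ/12 ⊕ ℤ/12 ⊕ ℤ/12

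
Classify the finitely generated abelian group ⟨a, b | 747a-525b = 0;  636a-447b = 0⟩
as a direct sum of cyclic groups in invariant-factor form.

Answer: M ≅ ℤ/3 ⊕ ℤ/3

Derivation:
rank_ℚ(R)=2; free=2−2=0
SNF(R) diag = [3, 3] → torsion [3, 3]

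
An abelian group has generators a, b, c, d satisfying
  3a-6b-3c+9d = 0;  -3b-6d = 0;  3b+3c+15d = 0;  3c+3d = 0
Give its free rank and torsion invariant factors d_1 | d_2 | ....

rank_ℚ(R)=4; free=4−4=0
SNF(R) diag = [3, 3, 3, 6] → torsion [3, 3, 3, 6]

Answer: M ≅ ℤ/3 ⊕ ℤ/3 ⊕ ℤ/3 ⊕ ℤ/6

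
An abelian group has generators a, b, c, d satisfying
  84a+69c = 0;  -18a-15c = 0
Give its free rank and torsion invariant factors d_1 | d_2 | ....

rank_ℚ(R)=2; free=4−2=2
SNF(R) diag = [3, 6] → torsion [3, 6]

Answer: M ≅ ℤ^2 ⊕ ℤ/3 ⊕ ℤ/6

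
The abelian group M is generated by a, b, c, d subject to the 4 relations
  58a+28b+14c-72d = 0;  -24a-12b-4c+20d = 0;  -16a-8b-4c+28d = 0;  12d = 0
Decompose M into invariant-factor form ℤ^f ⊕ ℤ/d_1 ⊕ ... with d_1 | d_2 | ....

Answer: M ≅ ℤ/2 ⊕ ℤ/4 ⊕ ℤ/4 ⊕ ℤ/12

Derivation:
rank_ℚ(R)=4; free=4−4=0
SNF(R) diag = [2, 4, 4, 12] → torsion [2, 4, 4, 12]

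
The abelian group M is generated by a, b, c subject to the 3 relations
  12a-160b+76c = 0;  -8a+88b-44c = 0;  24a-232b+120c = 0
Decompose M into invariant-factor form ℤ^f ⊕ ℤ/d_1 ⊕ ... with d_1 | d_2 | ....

rank_ℚ(R)=3; free=3−3=0
SNF(R) diag = [4, 4, 8] → torsion [4, 4, 8]

Answer: M ≅ ℤ/4 ⊕ ℤ/4 ⊕ ℤ/8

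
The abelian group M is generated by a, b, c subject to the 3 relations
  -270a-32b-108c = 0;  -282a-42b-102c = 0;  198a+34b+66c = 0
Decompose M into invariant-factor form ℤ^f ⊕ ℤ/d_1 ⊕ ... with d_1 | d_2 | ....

Answer: M ≅ ℤ/2 ⊕ ℤ/6 ⊕ ℤ/12

Derivation:
rank_ℚ(R)=3; free=3−3=0
SNF(R) diag = [2, 6, 12] → torsion [2, 6, 12]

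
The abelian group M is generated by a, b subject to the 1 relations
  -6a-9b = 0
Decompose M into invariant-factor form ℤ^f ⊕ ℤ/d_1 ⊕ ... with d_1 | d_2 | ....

rank_ℚ(R)=1; free=2−1=1
SNF(R) diag = [3] → torsion [3]

Answer: M ≅ ℤ^1 ⊕ ℤ/3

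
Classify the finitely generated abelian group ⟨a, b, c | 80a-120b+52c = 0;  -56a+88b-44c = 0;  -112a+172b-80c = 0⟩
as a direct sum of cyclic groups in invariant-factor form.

rank_ℚ(R)=3; free=3−3=0
SNF(R) diag = [4, 4, 8] → torsion [4, 4, 8]

Answer: M ≅ ℤ/4 ⊕ ℤ/4 ⊕ ℤ/8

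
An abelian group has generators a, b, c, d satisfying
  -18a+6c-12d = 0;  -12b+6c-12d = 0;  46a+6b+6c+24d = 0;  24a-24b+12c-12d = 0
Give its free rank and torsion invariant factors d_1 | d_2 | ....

Answer: M ≅ ℤ/2 ⊕ ℤ/6 ⊕ ℤ/6 ⊕ ℤ/12

Derivation:
rank_ℚ(R)=4; free=4−4=0
SNF(R) diag = [2, 6, 6, 12] → torsion [2, 6, 6, 12]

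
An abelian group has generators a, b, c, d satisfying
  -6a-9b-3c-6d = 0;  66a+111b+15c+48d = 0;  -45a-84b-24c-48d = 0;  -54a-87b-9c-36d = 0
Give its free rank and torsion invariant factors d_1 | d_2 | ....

rank_ℚ(R)=4; free=4−4=0
SNF(R) diag = [3, 3, 6, 18] → torsion [3, 3, 6, 18]

Answer: M ≅ ℤ/3 ⊕ ℤ/3 ⊕ ℤ/6 ⊕ ℤ/18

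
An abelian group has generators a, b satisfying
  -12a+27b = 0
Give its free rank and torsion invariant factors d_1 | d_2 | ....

rank_ℚ(R)=1; free=2−1=1
SNF(R) diag = [3] → torsion [3]

Answer: M ≅ ℤ^1 ⊕ ℤ/3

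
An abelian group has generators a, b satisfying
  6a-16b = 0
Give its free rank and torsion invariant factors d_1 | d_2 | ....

rank_ℚ(R)=1; free=2−1=1
SNF(R) diag = [2] → torsion [2]

Answer: M ≅ ℤ^1 ⊕ ℤ/2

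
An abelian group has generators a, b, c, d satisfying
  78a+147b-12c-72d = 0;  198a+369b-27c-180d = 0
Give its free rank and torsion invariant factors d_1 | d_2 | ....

rank_ℚ(R)=2; free=4−2=2
SNF(R) diag = [3, 9] → torsion [3, 9]

Answer: M ≅ ℤ^2 ⊕ ℤ/3 ⊕ ℤ/9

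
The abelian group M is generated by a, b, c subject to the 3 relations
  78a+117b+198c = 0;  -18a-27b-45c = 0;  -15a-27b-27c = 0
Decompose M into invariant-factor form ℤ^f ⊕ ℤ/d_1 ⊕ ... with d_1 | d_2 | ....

Answer: M ≅ ℤ/3 ⊕ ℤ/9 ⊕ ℤ/9

Derivation:
rank_ℚ(R)=3; free=3−3=0
SNF(R) diag = [3, 9, 9] → torsion [3, 9, 9]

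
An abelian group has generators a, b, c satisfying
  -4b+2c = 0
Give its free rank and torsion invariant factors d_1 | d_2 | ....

rank_ℚ(R)=1; free=3−1=2
SNF(R) diag = [2] → torsion [2]

Answer: M ≅ ℤ^2 ⊕ ℤ/2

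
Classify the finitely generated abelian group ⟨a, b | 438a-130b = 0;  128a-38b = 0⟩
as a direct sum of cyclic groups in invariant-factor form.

Answer: M ≅ ℤ/2 ⊕ ℤ/2

Derivation:
rank_ℚ(R)=2; free=2−2=0
SNF(R) diag = [2, 2] → torsion [2, 2]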